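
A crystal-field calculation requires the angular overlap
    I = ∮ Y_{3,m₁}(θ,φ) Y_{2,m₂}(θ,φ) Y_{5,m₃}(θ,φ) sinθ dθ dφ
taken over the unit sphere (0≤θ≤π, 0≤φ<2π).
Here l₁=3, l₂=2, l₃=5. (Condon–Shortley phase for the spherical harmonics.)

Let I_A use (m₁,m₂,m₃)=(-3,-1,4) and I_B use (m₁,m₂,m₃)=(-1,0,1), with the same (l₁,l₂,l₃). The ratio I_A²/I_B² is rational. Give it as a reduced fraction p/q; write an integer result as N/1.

Shared (l₁,l₂,l₃)=(3,2,5): N and (l;000)² cancel in I_A²/I_B².
A: Δ = 0!·6!·4!/11! = 1/2310; Racah Σ t=0..0: t=0:+1/4320 = 1/4320; ⇒ 3j(3 2 5; -3 -1 4)² = 2/55, sgn -1
B: Δ = 0!·6!·4!/11! = 1/2310; Racah Σ t=0..0: t=0:+1/192 = 1/192; ⇒ 3j(3 2 5; -1 0 1)² = 3/77, sgn +1
I_A²/I_B² = (2/55)/(3/77) = 14/15

14/15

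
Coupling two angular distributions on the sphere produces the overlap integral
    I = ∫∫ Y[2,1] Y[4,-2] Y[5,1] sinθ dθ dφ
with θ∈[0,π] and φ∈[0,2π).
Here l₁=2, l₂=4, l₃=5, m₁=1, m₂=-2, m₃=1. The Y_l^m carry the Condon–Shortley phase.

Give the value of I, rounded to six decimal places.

0.000000

L=11 odd ⇒ parity kills the (l;000) factor ⇒ I = 0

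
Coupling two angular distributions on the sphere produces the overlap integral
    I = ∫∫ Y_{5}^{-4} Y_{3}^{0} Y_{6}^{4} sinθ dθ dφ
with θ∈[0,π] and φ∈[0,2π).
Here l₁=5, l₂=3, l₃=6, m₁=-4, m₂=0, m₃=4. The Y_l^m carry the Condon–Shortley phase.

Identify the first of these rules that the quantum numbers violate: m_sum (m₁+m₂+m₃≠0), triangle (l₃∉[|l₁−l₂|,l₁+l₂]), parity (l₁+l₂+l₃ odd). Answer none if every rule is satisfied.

m₁+m₂+m₃ = -4 + 0 + 4 = 0  ✓
triangle: |5−3|=2 ≤ l₃=6 ≤ 5+3=8  ✓
parity: l₁+l₂+l₃ = 14 is even  ✓

none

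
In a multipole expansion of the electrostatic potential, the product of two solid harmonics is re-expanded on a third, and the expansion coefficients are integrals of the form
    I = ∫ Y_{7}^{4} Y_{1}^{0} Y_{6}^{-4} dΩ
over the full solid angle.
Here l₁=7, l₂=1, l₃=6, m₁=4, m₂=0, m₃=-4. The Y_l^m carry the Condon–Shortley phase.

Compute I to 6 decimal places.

0.201000

Rules hold: Σm=0, L=14 even, 6≤6≤8.
N = 15·3·13 = 585
Δ = 2!·12!·0!/15! = 1/1365
Racah Σ t=1..1: t=1:−1/518400 = -1/518400
⇒ 3j(7 1 6; 0 0 0)² = 7/195, sgn -1
Racah Σ t=1..1: t=1:−1/7257600 = -1/7257600
⇒ 3j(7 1 6; 4 0 -4)² = 11/455, sgn -1
4πI² = N·(3j₀)²·(3jₘ)² = 33/65
I = +1·√(0.507692/4π) = 0.20099968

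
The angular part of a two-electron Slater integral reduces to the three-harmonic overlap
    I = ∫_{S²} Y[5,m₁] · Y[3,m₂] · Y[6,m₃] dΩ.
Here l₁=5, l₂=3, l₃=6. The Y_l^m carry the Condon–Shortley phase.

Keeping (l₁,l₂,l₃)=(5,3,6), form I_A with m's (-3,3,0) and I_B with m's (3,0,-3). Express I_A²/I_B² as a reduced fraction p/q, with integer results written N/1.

28/3

l's match ⇒ only the (l;m) 3-j factors differ between A and B.
A: triangle coeff Δ(5,3,6) = 1/675675; Σ_t [2,2]: t=2:+1/69120 = 1/69120; (3j)²=4/429 [(5 3 6; -3 3 0)], sign=+1
B: triangle coeff Δ(5,3,6) = 1/675675; Σ_t [0,2]: t=0:+1/17280 t=1:−1/20160 t=2:+1/483840 = 1/96768; (3j)²=1/1001 [(5 3 6; 3 0 -3)], sign=-1
I_A²/I_B² = (4/429)/(1/1001) = 28/3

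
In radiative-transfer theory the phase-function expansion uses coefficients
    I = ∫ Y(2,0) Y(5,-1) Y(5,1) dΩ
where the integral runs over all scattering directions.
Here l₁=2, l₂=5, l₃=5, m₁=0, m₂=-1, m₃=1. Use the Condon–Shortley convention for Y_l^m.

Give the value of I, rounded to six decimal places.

Checks pass: Σm=0; 12 even; l₃=5∈[3,7].
(2·2+1)(2·5+1)(2·5+1) = 605
Δ: 2! 2! 8! / 13! → 1/38610
sum: t=0:+1/2880 t=1:−1/576 t=2:+1/2880 = -1/960
3j²(2 5 5; 0 0 0) = Δ·Π!·Σ² = 10/429  (sign +1)
sum: t=0:+1/2304 t=1:−1/720 t=2:+1/5760 = -1/1280
3j²(2 5 5; 0 -1 1) = Δ·Π!·Σ² = 27/1430  (sign -1)
combine: 4πI² = 605·10/429·27/1430 = 45/169
take √, sign -1: I = -0.14556534

-0.145565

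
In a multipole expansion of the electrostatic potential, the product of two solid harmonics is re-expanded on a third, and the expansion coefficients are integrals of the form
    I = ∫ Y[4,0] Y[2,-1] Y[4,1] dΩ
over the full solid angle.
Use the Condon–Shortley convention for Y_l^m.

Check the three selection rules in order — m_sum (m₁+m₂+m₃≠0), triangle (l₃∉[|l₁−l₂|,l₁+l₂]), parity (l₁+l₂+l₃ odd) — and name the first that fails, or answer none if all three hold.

none

Σmᵢ = 0  ✓
l₃∈[|l₁−l₂|,l₁+l₂]=[2,6], have l₃=4  ✓
Σlᵢ = 10 ⇒ even  ✓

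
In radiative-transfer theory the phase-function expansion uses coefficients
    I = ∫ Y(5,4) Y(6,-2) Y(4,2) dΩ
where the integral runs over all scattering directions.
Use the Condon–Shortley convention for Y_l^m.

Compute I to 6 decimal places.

0.000000

m-sum = 4 − 2 + 2 = 4 ≠ 0 ⇒ I = 0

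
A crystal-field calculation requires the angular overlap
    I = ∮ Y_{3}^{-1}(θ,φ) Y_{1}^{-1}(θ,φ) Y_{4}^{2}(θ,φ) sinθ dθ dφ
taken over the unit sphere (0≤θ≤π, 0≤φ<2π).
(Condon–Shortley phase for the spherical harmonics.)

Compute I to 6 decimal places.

0.238414

Checks pass: Σm=0; 8 even; l₃=4∈[2,4].
(2·3+1)(2·1+1)(2·4+1) = 189
Δ: 0! 6! 2! / 9! → 1/252
sum: t=0:+1/36 = 1/36
3j²(3 1 4; 0 0 0) = Δ·Π!·Σ² = 4/63  (sign +1)
sum: t=0:+1/96 = 1/96
3j²(3 1 4; -1 -1 2) = Δ·Π!·Σ² = 5/84  (sign +1)
combine: 4πI² = 189·4/63·5/84 = 5/7
take √, sign +1: I = 0.23841361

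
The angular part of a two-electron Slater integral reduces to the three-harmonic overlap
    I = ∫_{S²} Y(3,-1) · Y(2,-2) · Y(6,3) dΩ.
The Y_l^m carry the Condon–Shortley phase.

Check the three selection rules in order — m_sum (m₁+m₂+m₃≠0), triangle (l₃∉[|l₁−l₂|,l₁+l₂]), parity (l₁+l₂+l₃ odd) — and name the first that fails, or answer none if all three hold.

azimuthal sum: -1 − 2 + 3 = 0  ✓
1 ≤ 6 ≤ 5 (triangle on l)  ✗
L = 3 + 2 + 6 = 11 (odd)

triangle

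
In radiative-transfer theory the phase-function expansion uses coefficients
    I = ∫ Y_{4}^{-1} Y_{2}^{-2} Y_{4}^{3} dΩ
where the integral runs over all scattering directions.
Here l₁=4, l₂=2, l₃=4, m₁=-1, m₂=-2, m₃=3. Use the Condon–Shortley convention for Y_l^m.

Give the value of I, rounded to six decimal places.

Checks pass: Σm=0; 10 even; l₃=4∈[2,6].
(2·4+1)(2·2+1)(2·4+1) = 405
Δ: 2! 6! 2! / 11! → 1/13860
sum: t=0:+1/192 t=1:−1/36 t=2:+1/192 = -5/288
3j²(4 2 4; 0 0 0) = Δ·Π!·Σ² = 20/693  (sign -1)
sum: t=0:+1/480 = 1/480
3j²(4 2 4; -1 -2 3) = Δ·Π!·Σ² = 3/110  (sign -1)
combine: 4πI² = 405·20/693·3/110 = 270/847
take √, sign +1: I = 0.15927046

0.159270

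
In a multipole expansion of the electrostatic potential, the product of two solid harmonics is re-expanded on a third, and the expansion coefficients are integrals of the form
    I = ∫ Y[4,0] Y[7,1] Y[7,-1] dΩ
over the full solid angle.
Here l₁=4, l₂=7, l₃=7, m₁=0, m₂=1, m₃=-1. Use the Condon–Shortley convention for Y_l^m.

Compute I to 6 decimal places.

-0.102403

m-sum 0 ✓  L=18 even ✓  3≤7≤11 ✓
Π(2lᵢ+1) = 9×15×15 = 2025
triangle coeff Δ(4,7,7) = 1/58198140
Σ_t [0,4]: t=0:+1/17418240 t=1:−1/622080 t=2:+1/230400 t=3:−1/622080 t=4:+1/17418240 = 1/806400
(3j)²=2268/230945 [(4 7 7; 0 0 0)], sign=-1
Σ_t [0,4]: t=0:+1/46448640 t=1:−1/1088640 t=2:+1/276480 t=3:−1/518400 t=4:+1/9953280 = 23/25804800
(3j)²=42849/6466460 [(4 7 7; 0 1 -1)], sign=+1
⇒ 4πI² = 281132289/2133423721
I = (-1)√(281132289/2133423721/(4π)) = -0.10240281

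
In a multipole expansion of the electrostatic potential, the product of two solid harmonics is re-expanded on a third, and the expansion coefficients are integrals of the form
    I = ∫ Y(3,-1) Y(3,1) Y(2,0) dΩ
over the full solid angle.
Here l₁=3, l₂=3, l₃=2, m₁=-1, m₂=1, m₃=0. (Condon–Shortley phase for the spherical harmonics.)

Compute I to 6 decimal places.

-0.126157

Rules hold: Σm=0, L=8 even, 0≤2≤6.
N = 7·7·5 = 245
Δ = 4!·2!·2!/9! = 1/3780
Racah Σ t=1..3: t=1:−1/24 t=2:+1/4 t=3:−1/24 = 1/6
⇒ 3j(3 3 2; 0 0 0)² = 4/105, sgn +1
Racah Σ t=2..4: t=2:+1/16 t=3:−1/6 t=4:+1/96 = -3/32
⇒ 3j(3 3 2; -1 1 0)² = 3/140, sgn -1
4πI² = N·(3j₀)²·(3jₘ)² = 1/5
I = -1·√(0.2/4π) = -0.12615663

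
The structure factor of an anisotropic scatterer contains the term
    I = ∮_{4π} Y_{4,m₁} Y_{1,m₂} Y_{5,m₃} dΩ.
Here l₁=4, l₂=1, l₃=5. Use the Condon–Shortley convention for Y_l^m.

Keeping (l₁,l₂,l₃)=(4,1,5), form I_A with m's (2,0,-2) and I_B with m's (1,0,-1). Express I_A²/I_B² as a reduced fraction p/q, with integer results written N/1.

Same 4,1,5: normalisation and zero-m 3j drop out of the ratio.
A: Δ: 0! 8! 2! / 11! → 1/495; sum: t=0:+1/1440 = 1/1440; 3j²(4 1 5; 2 0 -2) = Δ·Π!·Σ² = 7/165  (sign -1)
B: Δ: 0! 8! 2! / 11! → 1/495; sum: t=0:+1/720 = 1/720; 3j²(4 1 5; 1 0 -1) = Δ·Π!·Σ² = 8/165  (sign +1)
I_A²/I_B² = (7/165)/(8/165) = 7/8

7/8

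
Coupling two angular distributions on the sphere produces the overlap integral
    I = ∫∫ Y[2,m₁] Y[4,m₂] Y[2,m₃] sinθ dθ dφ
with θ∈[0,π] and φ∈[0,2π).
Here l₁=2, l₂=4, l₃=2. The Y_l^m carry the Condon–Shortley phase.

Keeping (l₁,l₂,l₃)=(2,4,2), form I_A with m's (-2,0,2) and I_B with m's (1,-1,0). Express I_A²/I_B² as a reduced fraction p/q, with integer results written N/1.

1/30

l's match ⇒ only the (l;m) 3-j factors differ between A and B.
A: triangle coeff Δ(2,4,2) = 1/630; Σ_t [4,4]: t=4:+1/576 = 1/576; (3j)²=1/630 [(2 4 2; -2 0 2)], sign=+1
B: triangle coeff Δ(2,4,2) = 1/630; Σ_t [1,1]: t=1:−1/24 = -1/24; (3j)²=1/21 [(2 4 2; 1 -1 0)], sign=-1
I_A²/I_B² = (1/630)/(1/21) = 1/30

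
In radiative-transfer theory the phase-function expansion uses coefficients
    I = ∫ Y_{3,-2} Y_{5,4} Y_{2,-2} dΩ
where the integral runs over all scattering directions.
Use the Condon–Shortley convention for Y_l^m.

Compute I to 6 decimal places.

0.268967

m-sum 0 ✓  L=10 even ✓  2≤2≤8 ✓
Π(2lᵢ+1) = 7×11×5 = 385
triangle coeff Δ(3,5,2) = 1/2310
Σ_t [3,3]: t=3:−1/144 = -1/144
(3j)²=10/231 [(3 5 2; 0 0 0)], sign=-1
Σ_t [5,5]: t=5:−1/2880 = -1/2880
(3j)²=3/55 [(3 5 2; -2 4 -2)], sign=-1
⇒ 4πI² = 10/11
I = (+1)√(10/11/(4π)) = 0.26896683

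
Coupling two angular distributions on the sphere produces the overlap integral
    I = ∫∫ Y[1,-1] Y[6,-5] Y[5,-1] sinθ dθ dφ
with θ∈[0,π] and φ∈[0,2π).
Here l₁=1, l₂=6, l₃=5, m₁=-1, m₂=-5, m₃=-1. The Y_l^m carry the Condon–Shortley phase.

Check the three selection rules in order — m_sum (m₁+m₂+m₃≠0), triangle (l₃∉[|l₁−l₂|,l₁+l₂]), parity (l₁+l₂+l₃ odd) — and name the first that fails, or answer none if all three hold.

azimuthal sum: -1 − 5 − 1 = -7  ✗
5 ≤ 5 ≤ 7 (triangle on l)
L = 1 + 6 + 5 = 12 (even)

m_sum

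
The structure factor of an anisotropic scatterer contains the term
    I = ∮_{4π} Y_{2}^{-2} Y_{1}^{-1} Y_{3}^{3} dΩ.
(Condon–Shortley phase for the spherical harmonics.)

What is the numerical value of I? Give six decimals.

m-sum 0 ✓  L=6 even ✓  1≤3≤3 ✓
Π(2lᵢ+1) = 5×3×7 = 105
triangle coeff Δ(2,1,3) = 1/105
Σ_t [0,0]: t=0:+1/4 = 1/4
(3j)²=3/35 [(2 1 3; 0 0 0)], sign=-1
Σ_t [0,0]: t=0:+1/48 = 1/48
(3j)²=1/7 [(2 1 3; -2 -1 3)], sign=+1
⇒ 4πI² = 9/7
I = (-1)√(9/7/(4π)) = -0.31986543

-0.319865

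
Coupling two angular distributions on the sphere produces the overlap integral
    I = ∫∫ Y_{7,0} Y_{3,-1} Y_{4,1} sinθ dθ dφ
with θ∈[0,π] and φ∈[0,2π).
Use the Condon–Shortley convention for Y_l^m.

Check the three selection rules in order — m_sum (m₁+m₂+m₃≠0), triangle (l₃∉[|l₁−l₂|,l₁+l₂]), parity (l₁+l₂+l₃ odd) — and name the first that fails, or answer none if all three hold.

none

m₁+m₂+m₃ = 0 − 1 + 1 = 0  ✓
triangle: |7−3|=4 ≤ l₃=4 ≤ 7+3=10  ✓
parity: l₁+l₂+l₃ = 14 is even  ✓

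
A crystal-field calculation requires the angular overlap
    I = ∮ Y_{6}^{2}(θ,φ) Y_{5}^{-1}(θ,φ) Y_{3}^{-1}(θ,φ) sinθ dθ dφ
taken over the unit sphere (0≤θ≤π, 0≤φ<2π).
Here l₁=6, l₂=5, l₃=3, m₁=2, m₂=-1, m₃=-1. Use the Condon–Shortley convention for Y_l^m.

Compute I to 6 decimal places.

0.134828

Rules hold: Σm=0, L=14 even, 1≤3≤11.
N = 13·11·7 = 1001
Δ = 8!·4!·2!/15! = 1/675675
Racah Σ t=3..5: t=3:−1/8640 t=4:+1/2304 t=5:−1/8640 = 7/34560
⇒ 3j(6 5 3; 0 0 0)² = 7/429, sgn -1
Racah Σ t=2..4: t=2:+1/11520 t=3:−1/4320 t=4:+1/27648 = -1/9216
⇒ 3j(6 5 3; 2 -1 -1)² = 2/143, sgn -1
4πI² = N·(3j₀)²·(3jₘ)² = 98/429
I = +1·√(0.228438/4π) = 0.13482780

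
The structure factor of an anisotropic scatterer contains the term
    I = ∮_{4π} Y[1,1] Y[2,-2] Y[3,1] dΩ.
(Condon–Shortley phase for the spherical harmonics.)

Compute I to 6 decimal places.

-0.082589

Rules hold: Σm=0, L=6 even, 1≤3≤3.
N = 3·5·7 = 105
Δ = 0!·2!·4!/7! = 1/105
Racah Σ t=0..0: t=0:+1/4 = 1/4
⇒ 3j(1 2 3; 0 0 0)² = 3/35, sgn -1
Racah Σ t=0..0: t=0:+1/48 = 1/48
⇒ 3j(1 2 3; 1 -2 1)² = 1/105, sgn +1
4πI² = N·(3j₀)²·(3jₘ)² = 3/35
I = -1·√(0.0857143/4π) = -0.08258890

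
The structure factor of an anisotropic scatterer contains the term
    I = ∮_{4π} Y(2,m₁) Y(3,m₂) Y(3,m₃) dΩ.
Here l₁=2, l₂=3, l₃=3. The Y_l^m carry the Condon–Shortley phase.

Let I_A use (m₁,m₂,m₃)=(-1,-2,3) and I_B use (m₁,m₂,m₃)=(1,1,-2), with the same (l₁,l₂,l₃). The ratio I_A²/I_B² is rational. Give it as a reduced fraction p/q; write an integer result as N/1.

Shared (l₁,l₂,l₃)=(2,3,3): N and (l;000)² cancel in I_A²/I_B².
A: Δ = 2!·2!·4!/9! = 1/3780; Racah Σ t=1..1: t=1:−1/48 = -1/48; ⇒ 3j(2 3 3; -1 -2 3)² = 5/84, sgn -1
B: Δ = 2!·2!·4!/9! = 1/3780; Racah Σ t=0..1: t=0:+1/48 t=1:−1/12 = -1/16; ⇒ 3j(2 3 3; 1 1 -2)² = 1/28, sgn +1
I_A²/I_B² = (5/84)/(1/28) = 5/3

5/3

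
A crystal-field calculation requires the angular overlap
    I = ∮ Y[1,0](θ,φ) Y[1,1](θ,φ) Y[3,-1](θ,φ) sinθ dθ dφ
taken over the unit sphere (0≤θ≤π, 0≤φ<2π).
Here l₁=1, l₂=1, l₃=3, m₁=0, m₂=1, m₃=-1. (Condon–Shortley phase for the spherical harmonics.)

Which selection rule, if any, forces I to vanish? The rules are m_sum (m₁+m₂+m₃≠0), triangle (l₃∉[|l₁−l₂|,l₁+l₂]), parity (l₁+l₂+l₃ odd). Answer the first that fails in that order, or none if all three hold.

Σmᵢ = 0  ✓
l₃∈[|l₁−l₂|,l₁+l₂]=[0,2], have l₃=3  ✗
Σlᵢ = 5 ⇒ odd

triangle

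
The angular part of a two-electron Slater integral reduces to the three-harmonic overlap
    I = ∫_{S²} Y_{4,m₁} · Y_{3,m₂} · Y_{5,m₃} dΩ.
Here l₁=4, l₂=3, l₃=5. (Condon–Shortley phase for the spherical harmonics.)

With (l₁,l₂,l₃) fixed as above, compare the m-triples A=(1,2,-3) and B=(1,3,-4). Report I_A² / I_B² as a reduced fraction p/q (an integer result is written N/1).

Same 4,3,5: normalisation and zero-m 3j drop out of the ratio.
A: Δ: 2! 6! 4! / 13! → 1/180180; sum: t=1:−1/1152 t=2:+1/1440 = -1/5760; 3j²(4 3 5; 1 2 -3) = Δ·Π!·Σ² = 1/858  (sign -1)
B: Δ: 2! 6! 4! / 13! → 1/180180; sum: t=2:+1/5760 = 1/5760; 3j²(4 3 5; 1 3 -4) = Δ·Π!·Σ² = 9/286  (sign -1)
I_A²/I_B² = (1/858)/(9/286) = 1/27

1/27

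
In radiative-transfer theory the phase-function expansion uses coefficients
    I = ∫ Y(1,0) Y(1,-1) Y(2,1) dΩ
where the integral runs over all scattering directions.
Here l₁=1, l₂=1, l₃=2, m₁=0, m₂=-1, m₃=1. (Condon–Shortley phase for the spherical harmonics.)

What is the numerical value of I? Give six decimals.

Checks pass: Σm=0; 4 even; l₃=2∈[0,2].
(2·1+1)(2·1+1)(2·2+1) = 45
Δ: 0! 2! 2! / 5! → 1/30
sum: t=0:+1/1 = 1/1
3j²(1 1 2; 0 0 0) = Δ·Π!·Σ² = 2/15  (sign +1)
sum: t=0:+1/2 = 1/2
3j²(1 1 2; 0 -1 1) = Δ·Π!·Σ² = 1/10  (sign -1)
combine: 4πI² = 45·2/15·1/10 = 3/5
take √, sign -1: I = -0.21850969

-0.218510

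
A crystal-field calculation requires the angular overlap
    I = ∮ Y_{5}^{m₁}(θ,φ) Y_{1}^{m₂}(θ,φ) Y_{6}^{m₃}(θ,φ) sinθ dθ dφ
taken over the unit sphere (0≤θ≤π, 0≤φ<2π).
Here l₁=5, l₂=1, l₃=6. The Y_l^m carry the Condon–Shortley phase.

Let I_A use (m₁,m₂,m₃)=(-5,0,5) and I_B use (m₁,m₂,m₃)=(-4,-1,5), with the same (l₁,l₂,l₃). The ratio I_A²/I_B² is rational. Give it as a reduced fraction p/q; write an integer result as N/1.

1/5

l's match ⇒ only the (l;m) 3-j factors differ between A and B.
A: triangle coeff Δ(5,1,6) = 1/858; Σ_t [0,0]: t=0:+1/3628800 = 1/3628800; (3j)²=1/78 [(5 1 6; -5 0 5)], sign=-1
B: triangle coeff Δ(5,1,6) = 1/858; Σ_t [0,0]: t=0:+1/725760 = 1/725760; (3j)²=5/78 [(5 1 6; -4 -1 5)], sign=-1
I_A²/I_B² = (1/78)/(5/78) = 1/5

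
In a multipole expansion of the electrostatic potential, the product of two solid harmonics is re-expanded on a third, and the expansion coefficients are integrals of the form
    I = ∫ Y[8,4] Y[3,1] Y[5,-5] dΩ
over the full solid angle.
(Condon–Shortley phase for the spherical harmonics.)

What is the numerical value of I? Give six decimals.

Rules hold: Σm=0, L=16 even, 5≤5≤11.
N = 17·7·11 = 1309
Δ = 6!·10!·0!/17! = 1/136136
Racah Σ t=3..3: t=3:−1/518400 = -1/518400
⇒ 3j(8 3 5; 0 0 0)² = 56/2431, sgn +1
Racah Σ t=4..4: t=4:+1/174182400 = 1/174182400
⇒ 3j(8 3 5; 4 1 -5)² = 3/6188, sgn +1
4πI² = N·(3j₀)²·(3jₘ)² = 42/2873
I = +1·√(0.0146189/4π) = 0.03410766

0.034108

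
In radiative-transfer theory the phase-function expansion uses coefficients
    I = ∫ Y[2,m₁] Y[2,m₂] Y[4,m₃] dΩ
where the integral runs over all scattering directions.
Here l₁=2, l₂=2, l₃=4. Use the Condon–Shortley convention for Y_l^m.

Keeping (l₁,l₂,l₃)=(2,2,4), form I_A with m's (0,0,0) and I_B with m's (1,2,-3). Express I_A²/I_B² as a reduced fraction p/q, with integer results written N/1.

Shared (l₁,l₂,l₃)=(2,2,4): N and (l;000)² cancel in I_A²/I_B².
A: Δ = 0!·4!·4!/9! = 1/630; Racah Σ t=0..0: t=0:+1/16 = 1/16; ⇒ 3j(2 2 4; 0 0 0)² = 2/35, sgn +1
B: Δ = 0!·4!·4!/9! = 1/630; Racah Σ t=0..0: t=0:+1/144 = 1/144; ⇒ 3j(2 2 4; 1 2 -3)² = 1/18, sgn -1
I_A²/I_B² = (2/35)/(1/18) = 36/35

36/35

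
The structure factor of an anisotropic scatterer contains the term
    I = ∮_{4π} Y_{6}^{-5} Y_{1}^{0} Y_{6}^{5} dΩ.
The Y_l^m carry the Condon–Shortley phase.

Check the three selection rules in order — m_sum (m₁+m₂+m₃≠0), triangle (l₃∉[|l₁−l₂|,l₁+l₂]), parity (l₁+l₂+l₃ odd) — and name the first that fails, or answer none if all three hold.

azimuthal sum: -5 + 0 + 5 = 0  ✓
5 ≤ 6 ≤ 7 (triangle on l)  ✓
L = 6 + 1 + 6 = 13 (odd)  ✗

parity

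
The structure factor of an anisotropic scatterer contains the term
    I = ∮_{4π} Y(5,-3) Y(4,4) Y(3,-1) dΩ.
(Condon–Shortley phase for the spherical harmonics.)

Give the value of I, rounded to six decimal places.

0.169606

Rules hold: Σm=0, L=12 even, 1≤3≤9.
N = 11·9·7 = 693
Δ = 6!·4!·2!/13! = 1/180180
Racah Σ t=2..4: t=2:+1/576 t=3:−1/144 t=4:+1/576 = -1/288
⇒ 3j(5 4 3; 0 0 0)² = 20/1001, sgn +1
Racah Σ t=6..6: t=6:+1/5760 = 1/5760
⇒ 3j(5 4 3; -3 4 -1)² = 56/2145, sgn +1
4πI² = N·(3j₀)²·(3jₘ)² = 672/1859
I = +1·√(0.361485/4π) = 0.16960553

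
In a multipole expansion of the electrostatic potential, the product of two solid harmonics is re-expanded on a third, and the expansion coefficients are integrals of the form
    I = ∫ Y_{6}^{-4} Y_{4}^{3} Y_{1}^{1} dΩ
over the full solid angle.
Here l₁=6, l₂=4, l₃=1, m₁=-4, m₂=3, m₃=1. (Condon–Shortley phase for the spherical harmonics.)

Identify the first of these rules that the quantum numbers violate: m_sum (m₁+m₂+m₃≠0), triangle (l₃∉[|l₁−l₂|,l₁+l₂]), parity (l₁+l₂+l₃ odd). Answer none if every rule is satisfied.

azimuthal sum: -4 + 3 + 1 = 0  ✓
2 ≤ 1 ≤ 10 (triangle on l)  ✗
L = 6 + 4 + 1 = 11 (odd)

triangle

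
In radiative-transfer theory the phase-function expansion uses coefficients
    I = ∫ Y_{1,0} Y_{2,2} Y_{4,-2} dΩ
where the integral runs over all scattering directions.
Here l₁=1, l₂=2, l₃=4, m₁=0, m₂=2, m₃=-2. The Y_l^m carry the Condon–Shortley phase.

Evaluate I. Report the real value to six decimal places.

0.000000

|1−2|≤4≤1+2 violated ⇒ I = 0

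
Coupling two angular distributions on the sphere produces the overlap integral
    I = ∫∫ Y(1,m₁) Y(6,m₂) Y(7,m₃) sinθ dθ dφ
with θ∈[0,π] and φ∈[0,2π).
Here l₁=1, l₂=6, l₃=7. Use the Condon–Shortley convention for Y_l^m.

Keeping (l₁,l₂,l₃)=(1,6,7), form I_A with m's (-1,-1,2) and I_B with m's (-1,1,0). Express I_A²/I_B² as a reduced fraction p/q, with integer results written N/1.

12/7

Shared (l₁,l₂,l₃)=(1,6,7): N and (l;000)² cancel in I_A²/I_B².
A: Δ = 0!·2!·12!/15! = 1/1365; Racah Σ t=0..0: t=0:+1/1209600 = 1/1209600; ⇒ 3j(1 6 7; -1 -1 2)² = 12/455, sgn -1
B: Δ = 0!·2!·12!/15! = 1/1365; Racah Σ t=0..0: t=0:+1/1209600 = 1/1209600; ⇒ 3j(1 6 7; -1 1 0)² = 1/65, sgn -1
I_A²/I_B² = (12/455)/(1/65) = 12/7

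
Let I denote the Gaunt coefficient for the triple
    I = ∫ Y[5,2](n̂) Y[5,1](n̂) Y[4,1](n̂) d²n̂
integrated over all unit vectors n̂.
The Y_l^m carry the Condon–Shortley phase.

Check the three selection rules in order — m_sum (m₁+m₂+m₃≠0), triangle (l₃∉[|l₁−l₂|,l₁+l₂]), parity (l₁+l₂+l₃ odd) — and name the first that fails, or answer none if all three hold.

m_sum

Σmᵢ = 4  ✗
l₃∈[|l₁−l₂|,l₁+l₂]=[0,10], have l₃=4
Σlᵢ = 14 ⇒ even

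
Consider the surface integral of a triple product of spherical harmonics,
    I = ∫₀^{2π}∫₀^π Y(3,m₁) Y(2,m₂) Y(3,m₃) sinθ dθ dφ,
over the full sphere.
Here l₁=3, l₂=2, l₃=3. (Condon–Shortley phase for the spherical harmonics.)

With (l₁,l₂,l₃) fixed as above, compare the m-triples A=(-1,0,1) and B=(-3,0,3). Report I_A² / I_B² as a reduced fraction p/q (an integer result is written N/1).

9/25

Shared (l₁,l₂,l₃)=(3,2,3): N and (l;000)² cancel in I_A²/I_B².
A: Δ = 2!·4!·2!/9! = 1/3780; Racah Σ t=0..2: t=0:+1/96 t=1:−1/6 t=2:+1/16 = -3/32; ⇒ 3j(3 2 3; -1 0 1)² = 3/140, sgn -1
B: Δ = 2!·4!·2!/9! = 1/3780; Racah Σ t=2..2: t=2:+1/96 = 1/96; ⇒ 3j(3 2 3; -3 0 3)² = 5/84, sgn +1
I_A²/I_B² = (3/140)/(5/84) = 9/25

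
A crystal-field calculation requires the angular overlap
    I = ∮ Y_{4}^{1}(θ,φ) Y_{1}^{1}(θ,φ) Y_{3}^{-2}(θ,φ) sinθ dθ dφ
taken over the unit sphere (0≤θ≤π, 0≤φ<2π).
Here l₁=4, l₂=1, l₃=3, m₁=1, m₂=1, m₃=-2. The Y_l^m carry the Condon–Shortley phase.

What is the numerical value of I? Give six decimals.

m-sum 0 ✓  L=8 even ✓  3≤3≤5 ✓
Π(2lᵢ+1) = 9×3×7 = 189
triangle coeff Δ(4,1,3) = 1/252
Σ_t [1,1]: t=1:−1/36 = -1/36
(3j)²=4/63 [(4 1 3; 0 0 0)], sign=+1
Σ_t [2,2]: t=2:+1/240 = 1/240
(3j)²=1/84 [(4 1 3; 1 1 -2)], sign=-1
⇒ 4πI² = 1/7
I = (-1)√(1/7/(4π)) = -0.10662181

-0.106622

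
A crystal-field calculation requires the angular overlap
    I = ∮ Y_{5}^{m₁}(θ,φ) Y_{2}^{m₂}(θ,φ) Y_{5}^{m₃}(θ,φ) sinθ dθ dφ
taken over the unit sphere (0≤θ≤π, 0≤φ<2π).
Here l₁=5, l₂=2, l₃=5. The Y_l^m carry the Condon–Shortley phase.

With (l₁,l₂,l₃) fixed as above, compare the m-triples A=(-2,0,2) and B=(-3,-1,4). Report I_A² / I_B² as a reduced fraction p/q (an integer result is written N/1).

Same 5,2,5: normalisation and zero-m 3j drop out of the ratio.
A: Δ: 2! 8! 2! / 13! → 1/38610; sum: t=0:+1/20160 t=1:−1/1440 t=2:+1/2880 = -1/3360; 3j²(5 2 5; -2 0 2) = Δ·Π!·Σ² = 6/715  (sign +1)
B: Δ: 2! 8! 2! / 13! → 1/38610; sum: t=0:+1/80640 t=1:−1/10080 = -1/11520; 3j²(5 2 5; -3 -1 4) = Δ·Π!·Σ² = 49/1430  (sign +1)
I_A²/I_B² = (6/715)/(49/1430) = 12/49

12/49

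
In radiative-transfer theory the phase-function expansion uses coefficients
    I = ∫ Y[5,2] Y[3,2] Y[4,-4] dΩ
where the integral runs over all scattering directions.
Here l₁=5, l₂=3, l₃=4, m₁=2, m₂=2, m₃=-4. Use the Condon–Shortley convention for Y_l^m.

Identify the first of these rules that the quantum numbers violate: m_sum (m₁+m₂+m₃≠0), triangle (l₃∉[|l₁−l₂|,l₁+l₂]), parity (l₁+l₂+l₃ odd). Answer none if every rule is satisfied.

none

m₁+m₂+m₃ = 2 + 2 − 4 = 0  ✓
triangle: |5−3|=2 ≤ l₃=4 ≤ 5+3=8  ✓
parity: l₁+l₂+l₃ = 12 is even  ✓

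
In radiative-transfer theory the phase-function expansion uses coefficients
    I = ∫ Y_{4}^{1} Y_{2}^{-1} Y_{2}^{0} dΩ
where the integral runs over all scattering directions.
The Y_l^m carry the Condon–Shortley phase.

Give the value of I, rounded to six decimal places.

Rules hold: Σm=0, L=8 even, 2≤2≤6.
N = 9·5·5 = 225
Δ = 4!·4!·0!/9! = 1/630
Racah Σ t=2..2: t=2:+1/16 = 1/16
⇒ 3j(4 2 2; 0 0 0)² = 2/35, sgn +1
Racah Σ t=1..1: t=1:−1/24 = -1/24
⇒ 3j(4 2 2; 1 -1 0)² = 1/21, sgn -1
4πI² = N·(3j₀)²·(3jₘ)² = 30/49
I = -1·√(0.612245/4π) = -0.22072812

-0.220728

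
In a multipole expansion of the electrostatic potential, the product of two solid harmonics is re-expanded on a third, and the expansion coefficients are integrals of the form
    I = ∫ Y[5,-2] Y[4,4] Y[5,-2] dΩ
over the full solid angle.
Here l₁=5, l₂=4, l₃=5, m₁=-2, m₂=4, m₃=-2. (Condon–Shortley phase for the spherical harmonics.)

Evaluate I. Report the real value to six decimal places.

0.181552

Checks pass: Σm=0; 14 even; l₃=5∈[1,9].
(2·5+1)(2·4+1)(2·5+1) = 1089
Δ: 4! 6! 4! / 15! → 1/3153150
sum: t=0:+1/69120 t=1:−1/1728 t=2:+1/576 t=3:−1/1728 t=4:+1/69120 = 7/11520
3j²(5 4 5; 0 0 0) = Δ·Π!·Σ² = 2/143  (sign -1)
sum: t=4:+1/20736 = 1/20736
3j²(5 4 5; -2 4 -2) = Δ·Π!·Σ² = 35/1287  (sign -1)
combine: 4πI² = 1089·2/143·35/1287 = 70/169
take √, sign +1: I = 0.18155187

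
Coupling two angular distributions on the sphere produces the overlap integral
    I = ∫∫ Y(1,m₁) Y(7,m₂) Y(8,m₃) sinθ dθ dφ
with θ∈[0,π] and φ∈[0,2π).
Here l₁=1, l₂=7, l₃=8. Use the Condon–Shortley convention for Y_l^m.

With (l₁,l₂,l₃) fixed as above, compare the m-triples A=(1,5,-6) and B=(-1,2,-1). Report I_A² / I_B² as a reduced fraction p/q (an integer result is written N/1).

13/3

Same 1,7,8: normalisation and zero-m 3j drop out of the ratio.
A: Δ: 0! 2! 14! / 17! → 1/2040; sum: t=0:+1/1916006400 = 1/1916006400; 3j²(1 7 8; 1 5 -6) = Δ·Π!·Σ² = 91/2040  (sign +1)
B: Δ: 0! 2! 14! / 17! → 1/2040; sum: t=0:+1/87091200 = 1/87091200; 3j²(1 7 8; -1 2 -1) = Δ·Π!·Σ² = 7/680  (sign -1)
I_A²/I_B² = (91/2040)/(7/680) = 13/3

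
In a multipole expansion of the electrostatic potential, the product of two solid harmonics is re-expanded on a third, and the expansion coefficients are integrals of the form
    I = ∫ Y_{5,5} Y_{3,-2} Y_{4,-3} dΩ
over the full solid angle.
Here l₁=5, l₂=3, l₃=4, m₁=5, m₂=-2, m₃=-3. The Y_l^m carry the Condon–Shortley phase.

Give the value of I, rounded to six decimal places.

-0.212007

m-sum 0 ✓  L=12 even ✓  2≤4≤8 ✓
Π(2lᵢ+1) = 11×7×9 = 693
triangle coeff Δ(5,3,4) = 1/180180
Σ_t [1,3]: t=1:−1/576 t=2:+1/144 t=3:−1/576 = 1/288
(3j)²=20/1001 [(5 3 4; 0 0 0)], sign=+1
Σ_t [0,0]: t=0:+1/17280 = 1/17280
(3j)²=35/858 [(5 3 4; 5 -2 -3)], sign=-1
⇒ 4πI² = 1050/1859
I = (-1)√(1050/1859/(4π)) = -0.21200691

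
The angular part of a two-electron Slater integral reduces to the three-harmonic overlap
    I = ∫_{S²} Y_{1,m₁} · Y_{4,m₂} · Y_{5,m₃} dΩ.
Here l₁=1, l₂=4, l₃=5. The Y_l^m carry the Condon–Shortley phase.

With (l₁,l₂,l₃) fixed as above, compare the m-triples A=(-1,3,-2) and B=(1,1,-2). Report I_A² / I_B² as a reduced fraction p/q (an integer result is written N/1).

1/7

Same 1,4,5: normalisation and zero-m 3j drop out of the ratio.
A: Δ: 0! 2! 8! / 11! → 1/495; sum: t=0:+1/10080 = 1/10080; 3j²(1 4 5; -1 3 -2) = Δ·Π!·Σ² = 1/165  (sign -1)
B: Δ: 0! 2! 8! / 11! → 1/495; sum: t=0:+1/1440 = 1/1440; 3j²(1 4 5; 1 1 -2) = Δ·Π!·Σ² = 7/165  (sign -1)
I_A²/I_B² = (1/165)/(7/165) = 1/7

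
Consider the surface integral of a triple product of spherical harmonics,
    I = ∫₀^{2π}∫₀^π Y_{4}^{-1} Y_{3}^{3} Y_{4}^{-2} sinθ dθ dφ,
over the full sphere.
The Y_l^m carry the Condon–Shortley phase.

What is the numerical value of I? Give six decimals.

0.000000

l₁+l₂+l₃=11 is odd: 3j(l;000)=0 ⇒ I=0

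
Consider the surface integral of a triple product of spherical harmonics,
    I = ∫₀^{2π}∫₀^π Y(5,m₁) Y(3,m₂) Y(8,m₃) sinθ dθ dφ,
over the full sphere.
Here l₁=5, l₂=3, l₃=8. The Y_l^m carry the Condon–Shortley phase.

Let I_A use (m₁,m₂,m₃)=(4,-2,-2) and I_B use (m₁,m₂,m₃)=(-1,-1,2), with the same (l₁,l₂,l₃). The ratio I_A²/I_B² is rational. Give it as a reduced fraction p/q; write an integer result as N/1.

Shared (l₁,l₂,l₃)=(5,3,8): N and (l;000)² cancel in I_A²/I_B².
A: Δ = 0!·10!·6!/17! = 1/136136; Racah Σ t=0..0: t=0:+1/43545600 = 1/43545600; ⇒ 3j(5 3 8; 4 -2 -2)² = 15/34034, sgn +1
B: Δ = 0!·10!·6!/17! = 1/136136; Racah Σ t=0..0: t=0:+1/829440 = 1/829440; ⇒ 3j(5 3 8; -1 -1 2)² = 225/9724, sgn +1
I_A²/I_B² = (15/34034)/(225/9724) = 2/105

2/105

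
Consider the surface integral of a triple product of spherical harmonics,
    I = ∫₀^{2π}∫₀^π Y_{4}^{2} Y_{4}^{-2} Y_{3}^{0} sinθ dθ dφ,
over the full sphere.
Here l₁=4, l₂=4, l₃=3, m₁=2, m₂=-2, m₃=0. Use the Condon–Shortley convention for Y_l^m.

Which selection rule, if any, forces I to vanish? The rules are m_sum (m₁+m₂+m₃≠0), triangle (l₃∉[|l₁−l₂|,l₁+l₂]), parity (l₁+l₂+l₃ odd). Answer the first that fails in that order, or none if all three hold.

m₁+m₂+m₃ = 2 − 2 + 0 = 0  ✓
triangle: |4−4|=0 ≤ l₃=3 ≤ 4+4=8  ✓
parity: l₁+l₂+l₃ = 11 is odd  ✗

parity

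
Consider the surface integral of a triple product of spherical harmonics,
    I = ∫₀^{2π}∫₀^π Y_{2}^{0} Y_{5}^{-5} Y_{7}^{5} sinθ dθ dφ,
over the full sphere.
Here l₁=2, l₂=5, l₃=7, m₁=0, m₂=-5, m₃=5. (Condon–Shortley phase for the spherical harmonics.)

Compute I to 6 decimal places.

Rules hold: Σm=0, L=14 even, 3≤7≤7.
N = 5·11·15 = 825
Δ = 0!·4!·10!/15! = 1/15015
Racah Σ t=0..0: t=0:+1/57600 = 1/57600
⇒ 3j(2 5 7; 0 0 0)² = 21/715, sgn -1
Racah Σ t=0..0: t=0:+1/14515200 = 1/14515200
⇒ 3j(2 5 7; 0 -5 5)² = 2/455, sgn +1
4πI² = N·(3j₀)²·(3jₘ)² = 18/169
I = -1·√(0.106509/4π) = -0.09206360

-0.092064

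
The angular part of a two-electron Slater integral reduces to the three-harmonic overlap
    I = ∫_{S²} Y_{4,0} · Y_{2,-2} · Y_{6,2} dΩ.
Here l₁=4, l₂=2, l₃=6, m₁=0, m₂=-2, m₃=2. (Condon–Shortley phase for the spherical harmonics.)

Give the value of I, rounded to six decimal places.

0.133065

m-sum 0 ✓  L=12 even ✓  2≤6≤6 ✓
Π(2lᵢ+1) = 9×5×13 = 585
triangle coeff Δ(4,2,6) = 1/6435
Σ_t [0,0]: t=0:+1/2304 = 1/2304
(3j)²=5/143 [(4 2 6; 0 0 0)], sign=+1
Σ_t [0,0]: t=0:+1/13824 = 1/13824
(3j)²=14/1287 [(4 2 6; 0 -2 2)], sign=+1
⇒ 4πI² = 350/1573
I = (+1)√(350/1573/(4π)) = 0.13306527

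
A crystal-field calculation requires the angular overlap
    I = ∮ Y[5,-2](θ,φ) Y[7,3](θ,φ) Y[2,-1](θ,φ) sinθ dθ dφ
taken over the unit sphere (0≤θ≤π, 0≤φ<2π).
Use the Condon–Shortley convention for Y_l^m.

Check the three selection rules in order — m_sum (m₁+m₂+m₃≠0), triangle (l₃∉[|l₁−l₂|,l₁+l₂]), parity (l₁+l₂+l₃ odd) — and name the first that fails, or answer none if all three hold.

none

azimuthal sum: -2 + 3 − 1 = 0  ✓
2 ≤ 2 ≤ 12 (triangle on l)  ✓
L = 5 + 7 + 2 = 14 (even)  ✓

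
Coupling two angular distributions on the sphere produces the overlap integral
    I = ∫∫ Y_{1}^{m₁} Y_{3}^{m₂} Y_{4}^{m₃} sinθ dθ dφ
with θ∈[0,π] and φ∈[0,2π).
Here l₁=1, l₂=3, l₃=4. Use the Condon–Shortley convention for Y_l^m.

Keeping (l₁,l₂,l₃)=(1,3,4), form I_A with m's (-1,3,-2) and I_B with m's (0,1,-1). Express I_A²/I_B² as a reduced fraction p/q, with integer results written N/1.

Shared (l₁,l₂,l₃)=(1,3,4): N and (l;000)² cancel in I_A²/I_B².
A: Δ = 0!·2!·6!/9! = 1/252; Racah Σ t=0..0: t=0:+1/1440 = 1/1440; ⇒ 3j(1 3 4; -1 3 -2)² = 1/252, sgn +1
B: Δ = 0!·2!·6!/9! = 1/252; Racah Σ t=0..0: t=0:+1/48 = 1/48; ⇒ 3j(1 3 4; 0 1 -1)² = 5/84, sgn -1
I_A²/I_B² = (1/252)/(5/84) = 1/15

1/15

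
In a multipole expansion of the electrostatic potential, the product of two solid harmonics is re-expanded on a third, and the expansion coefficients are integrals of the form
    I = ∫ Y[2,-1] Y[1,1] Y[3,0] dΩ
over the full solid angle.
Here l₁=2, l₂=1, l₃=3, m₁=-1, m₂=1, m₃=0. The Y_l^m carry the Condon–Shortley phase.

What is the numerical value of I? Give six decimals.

0.143048

m-sum 0 ✓  L=6 even ✓  1≤3≤3 ✓
Π(2lᵢ+1) = 5×3×7 = 105
triangle coeff Δ(2,1,3) = 1/105
Σ_t [0,0]: t=0:+1/4 = 1/4
(3j)²=3/35 [(2 1 3; 0 0 0)], sign=-1
Σ_t [0,0]: t=0:+1/12 = 1/12
(3j)²=1/35 [(2 1 3; -1 1 0)], sign=-1
⇒ 4πI² = 9/35
I = (+1)√(9/35/(4π)) = 0.14304817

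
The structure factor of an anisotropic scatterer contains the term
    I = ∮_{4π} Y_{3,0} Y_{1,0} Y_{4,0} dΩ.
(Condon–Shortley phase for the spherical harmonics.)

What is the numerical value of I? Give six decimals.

Rules hold: Σm=0, L=8 even, 2≤4≤4.
N = 7·3·9 = 189
Δ = 0!·6!·2!/9! = 1/252
Racah Σ t=0..0: t=0:+1/36 = 1/36
⇒ 3j(3 1 4; 0 0 0)² = 4/63, sgn +1
(m-triple is (0,0,0) — same symbol as above.)
4πI² = N·(3j₀)²·(3jₘ)² = 16/21
I = +1·√(0.761905/4π) = 0.24623252

0.246233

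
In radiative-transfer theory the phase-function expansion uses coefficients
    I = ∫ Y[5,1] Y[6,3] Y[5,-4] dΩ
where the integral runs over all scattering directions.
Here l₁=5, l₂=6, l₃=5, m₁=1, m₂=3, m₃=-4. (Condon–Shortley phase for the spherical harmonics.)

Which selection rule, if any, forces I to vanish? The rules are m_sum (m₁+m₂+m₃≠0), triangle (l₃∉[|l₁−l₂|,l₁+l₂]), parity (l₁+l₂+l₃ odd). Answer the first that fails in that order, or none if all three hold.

m₁+m₂+m₃ = 1 + 3 − 4 = 0  ✓
triangle: |5−6|=1 ≤ l₃=5 ≤ 5+6=11  ✓
parity: l₁+l₂+l₃ = 16 is even  ✓

none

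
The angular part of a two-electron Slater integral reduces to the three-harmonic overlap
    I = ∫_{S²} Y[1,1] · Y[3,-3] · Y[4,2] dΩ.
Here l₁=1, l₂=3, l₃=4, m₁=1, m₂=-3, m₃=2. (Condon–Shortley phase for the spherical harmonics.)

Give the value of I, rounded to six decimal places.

0.061558

m-sum 0 ✓  L=8 even ✓  2≤4≤4 ✓
Π(2lᵢ+1) = 3×7×9 = 189
triangle coeff Δ(1,3,4) = 1/252
Σ_t [0,0]: t=0:+1/36 = 1/36
(3j)²=4/63 [(1 3 4; 0 0 0)], sign=+1
Σ_t [0,0]: t=0:+1/1440 = 1/1440
(3j)²=1/252 [(1 3 4; 1 -3 2)], sign=+1
⇒ 4πI² = 1/21
I = (+1)√(1/21/(4π)) = 0.06155813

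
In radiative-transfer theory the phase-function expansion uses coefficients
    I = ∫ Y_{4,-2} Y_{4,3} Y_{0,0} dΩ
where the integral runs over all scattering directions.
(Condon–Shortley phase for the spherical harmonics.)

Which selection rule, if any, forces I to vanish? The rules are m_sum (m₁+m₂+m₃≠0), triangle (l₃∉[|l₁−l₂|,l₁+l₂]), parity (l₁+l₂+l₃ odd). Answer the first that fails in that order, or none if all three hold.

m_sum

Σmᵢ = 1  ✗
l₃∈[|l₁−l₂|,l₁+l₂]=[0,8], have l₃=0
Σlᵢ = 8 ⇒ even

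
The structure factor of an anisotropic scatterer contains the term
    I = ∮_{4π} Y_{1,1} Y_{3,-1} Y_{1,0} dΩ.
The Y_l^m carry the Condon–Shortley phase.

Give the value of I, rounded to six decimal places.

0.000000

triangle: need 2≤l₃≤4, have 1; I=0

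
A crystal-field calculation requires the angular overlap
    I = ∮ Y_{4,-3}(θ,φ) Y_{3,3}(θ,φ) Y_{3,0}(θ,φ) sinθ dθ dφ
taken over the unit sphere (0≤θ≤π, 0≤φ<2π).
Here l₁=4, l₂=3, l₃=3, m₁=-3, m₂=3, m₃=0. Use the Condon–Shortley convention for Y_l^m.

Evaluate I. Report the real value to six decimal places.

0.203551

m-sum 0 ✓  L=10 even ✓  1≤3≤7 ✓
Π(2lᵢ+1) = 9×7×7 = 441
triangle coeff Δ(4,3,3) = 1/34650
Σ_t [1,3]: t=1:−1/72 t=2:+1/16 t=3:−1/72 = 5/144
(3j)²=2/77 [(4 3 3; 0 0 0)], sign=-1
Σ_t [4,4]: t=4:+1/288 = 1/288
(3j)²=1/22 [(4 3 3; -3 3 0)], sign=-1
⇒ 4πI² = 63/121
I = (+1)√(63/121/(4π)) = 0.20355073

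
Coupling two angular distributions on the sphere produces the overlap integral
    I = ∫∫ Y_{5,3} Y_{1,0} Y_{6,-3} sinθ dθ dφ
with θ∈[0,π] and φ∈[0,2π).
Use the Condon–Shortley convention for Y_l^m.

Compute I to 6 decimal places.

-0.212310

m-sum 0 ✓  L=12 even ✓  4≤6≤6 ✓
Π(2lᵢ+1) = 11×3×13 = 429
triangle coeff Δ(5,1,6) = 1/858
Σ_t [0,0]: t=0:+1/14400 = 1/14400
(3j)²=6/143 [(5 1 6; 0 0 0)], sign=+1
Σ_t [0,0]: t=0:+1/80640 = 1/80640
(3j)²=9/286 [(5 1 6; 3 0 -3)], sign=-1
⇒ 4πI² = 81/143
I = (-1)√(81/143/(4π)) = -0.21230956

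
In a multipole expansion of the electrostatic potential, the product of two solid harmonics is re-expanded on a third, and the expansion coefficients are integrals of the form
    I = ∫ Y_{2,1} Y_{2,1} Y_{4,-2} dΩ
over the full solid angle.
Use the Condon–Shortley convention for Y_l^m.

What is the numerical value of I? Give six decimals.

0.254875

Checks pass: Σm=0; 8 even; l₃=4∈[0,4].
(2·2+1)(2·2+1)(2·4+1) = 225
Δ: 0! 4! 4! / 9! → 1/630
sum: t=0:+1/16 = 1/16
3j²(2 2 4; 0 0 0) = Δ·Π!·Σ² = 2/35  (sign +1)
sum: t=0:+1/36 = 1/36
3j²(2 2 4; 1 1 -2) = Δ·Π!·Σ² = 4/63  (sign +1)
combine: 4πI² = 225·2/35·4/63 = 40/49
take √, sign +1: I = 0.25487487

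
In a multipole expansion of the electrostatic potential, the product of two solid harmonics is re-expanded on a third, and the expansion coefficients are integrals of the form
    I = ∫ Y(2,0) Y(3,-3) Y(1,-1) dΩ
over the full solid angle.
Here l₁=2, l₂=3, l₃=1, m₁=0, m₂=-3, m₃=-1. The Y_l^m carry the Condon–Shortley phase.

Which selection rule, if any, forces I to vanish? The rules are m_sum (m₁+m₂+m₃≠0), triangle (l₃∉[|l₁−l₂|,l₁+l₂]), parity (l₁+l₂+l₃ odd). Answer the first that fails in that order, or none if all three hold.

Σmᵢ = -4  ✗
l₃∈[|l₁−l₂|,l₁+l₂]=[1,5], have l₃=1
Σlᵢ = 6 ⇒ even

m_sum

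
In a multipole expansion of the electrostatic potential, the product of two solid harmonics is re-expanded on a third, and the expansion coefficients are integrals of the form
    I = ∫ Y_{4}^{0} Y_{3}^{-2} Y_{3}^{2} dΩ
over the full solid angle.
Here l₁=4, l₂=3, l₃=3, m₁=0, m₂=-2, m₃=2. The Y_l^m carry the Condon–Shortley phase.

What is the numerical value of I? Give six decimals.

-0.179515

Rules hold: Σm=0, L=10 even, 1≤3≤7.
N = 9·7·7 = 441
Δ = 4!·4!·2!/11! = 1/34650
Racah Σ t=1..3: t=1:−1/72 t=2:+1/16 t=3:−1/72 = 5/144
⇒ 3j(4 3 3; 0 0 0)² = 2/77, sgn -1
Racah Σ t=0..1: t=0:+1/576 t=1:−1/72 = -7/576
⇒ 3j(4 3 3; 0 -2 2)² = 7/198, sgn +1
4πI² = N·(3j₀)²·(3jₘ)² = 49/121
I = -1·√(0.404959/4π) = -0.17951487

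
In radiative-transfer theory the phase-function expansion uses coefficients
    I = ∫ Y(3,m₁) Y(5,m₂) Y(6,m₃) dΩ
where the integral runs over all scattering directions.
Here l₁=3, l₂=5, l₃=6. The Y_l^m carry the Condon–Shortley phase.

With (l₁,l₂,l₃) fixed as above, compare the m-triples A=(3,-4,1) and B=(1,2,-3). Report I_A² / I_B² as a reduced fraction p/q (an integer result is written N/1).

l's match ⇒ only the (l;m) 3-j factors differ between A and B.
A: triangle coeff Δ(3,5,6) = 1/675675; Σ_t [0,0]: t=0:+1/241920 = 1/241920; (3j)²=4/1001 [(3 5 6; 3 -4 1)], sign=-1
B: triangle coeff Δ(3,5,6) = 1/675675; Σ_t [0,2]: t=0:+1/40320 t=1:−1/8640 t=2:+1/34560 = -1/16128; (3j)²=18/1001 [(3 5 6; 1 2 -3)], sign=+1
I_A²/I_B² = (4/1001)/(18/1001) = 2/9

2/9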